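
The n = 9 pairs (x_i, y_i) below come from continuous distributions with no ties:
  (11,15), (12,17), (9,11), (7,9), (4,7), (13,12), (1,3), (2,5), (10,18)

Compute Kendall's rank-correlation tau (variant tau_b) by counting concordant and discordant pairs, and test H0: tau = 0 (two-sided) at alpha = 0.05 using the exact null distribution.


Step 1: Enumerate the 36 unordered pairs (i,j) with i<j and classify each by sign(x_j-x_i) * sign(y_j-y_i).
  (1,2):dx=+1,dy=+2->C; (1,3):dx=-2,dy=-4->C; (1,4):dx=-4,dy=-6->C; (1,5):dx=-7,dy=-8->C
  (1,6):dx=+2,dy=-3->D; (1,7):dx=-10,dy=-12->C; (1,8):dx=-9,dy=-10->C; (1,9):dx=-1,dy=+3->D
  (2,3):dx=-3,dy=-6->C; (2,4):dx=-5,dy=-8->C; (2,5):dx=-8,dy=-10->C; (2,6):dx=+1,dy=-5->D
  (2,7):dx=-11,dy=-14->C; (2,8):dx=-10,dy=-12->C; (2,9):dx=-2,dy=+1->D; (3,4):dx=-2,dy=-2->C
  (3,5):dx=-5,dy=-4->C; (3,6):dx=+4,dy=+1->C; (3,7):dx=-8,dy=-8->C; (3,8):dx=-7,dy=-6->C
  (3,9):dx=+1,dy=+7->C; (4,5):dx=-3,dy=-2->C; (4,6):dx=+6,dy=+3->C; (4,7):dx=-6,dy=-6->C
  (4,8):dx=-5,dy=-4->C; (4,9):dx=+3,dy=+9->C; (5,6):dx=+9,dy=+5->C; (5,7):dx=-3,dy=-4->C
  (5,8):dx=-2,dy=-2->C; (5,9):dx=+6,dy=+11->C; (6,7):dx=-12,dy=-9->C; (6,8):dx=-11,dy=-7->C
  (6,9):dx=-3,dy=+6->D; (7,8):dx=+1,dy=+2->C; (7,9):dx=+9,dy=+15->C; (8,9):dx=+8,dy=+13->C
Step 2: C = 31, D = 5, total pairs = 36.
Step 3: tau = (C - D)/(n(n-1)/2) = (31 - 5)/36 = 0.722222.
Step 4: Exact two-sided p-value (enumerate n! = 362880 permutations of y under H0): p = 0.005886.
Step 5: alpha = 0.05. reject H0.

tau_b = 0.7222 (C=31, D=5), p = 0.005886, reject H0.


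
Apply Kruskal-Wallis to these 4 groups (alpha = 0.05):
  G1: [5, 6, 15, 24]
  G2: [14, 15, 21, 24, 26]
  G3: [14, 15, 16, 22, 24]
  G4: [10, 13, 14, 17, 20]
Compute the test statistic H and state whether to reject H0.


Step 1: Combine all N = 19 observations and assign midranks.
sorted (value, group, rank): (5,G1,1), (6,G1,2), (10,G4,3), (13,G4,4), (14,G2,6), (14,G3,6), (14,G4,6), (15,G1,9), (15,G2,9), (15,G3,9), (16,G3,11), (17,G4,12), (20,G4,13), (21,G2,14), (22,G3,15), (24,G1,17), (24,G2,17), (24,G3,17), (26,G2,19)
Step 2: Sum ranks within each group.
R_1 = 29 (n_1 = 4)
R_2 = 65 (n_2 = 5)
R_3 = 58 (n_3 = 5)
R_4 = 38 (n_4 = 5)
Step 3: H = 12/(N(N+1)) * sum(R_i^2/n_i) - 3(N+1)
     = 12/(19*20) * (29^2/4 + 65^2/5 + 58^2/5 + 38^2/5) - 3*20
     = 0.031579 * 2016.85 - 60
     = 3.690000.
Step 4: Ties present; correction factor C = 1 - 72/(19^3 - 19) = 0.989474. Corrected H = 3.690000 / 0.989474 = 3.729255.
Step 5: Under H0, H ~ chi^2(3); p-value = 0.292223.
Step 6: alpha = 0.05. fail to reject H0.

H = 3.7293, df = 3, p = 0.292223, fail to reject H0.


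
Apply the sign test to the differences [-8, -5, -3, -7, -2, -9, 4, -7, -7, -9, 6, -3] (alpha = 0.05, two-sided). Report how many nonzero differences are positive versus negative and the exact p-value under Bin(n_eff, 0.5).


Step 1: Discard zero differences. Original n = 12; n_eff = number of nonzero differences = 12.
Nonzero differences (with sign): -8, -5, -3, -7, -2, -9, +4, -7, -7, -9, +6, -3
Step 2: Count signs: positive = 2, negative = 10.
Step 3: Under H0: P(positive) = 0.5, so the number of positives S ~ Bin(12, 0.5).
Step 4: Two-sided exact p-value = sum of Bin(12,0.5) probabilities at or below the observed probability = 0.038574.
Step 5: alpha = 0.05. reject H0.

n_eff = 12, pos = 2, neg = 10, p = 0.038574, reject H0.


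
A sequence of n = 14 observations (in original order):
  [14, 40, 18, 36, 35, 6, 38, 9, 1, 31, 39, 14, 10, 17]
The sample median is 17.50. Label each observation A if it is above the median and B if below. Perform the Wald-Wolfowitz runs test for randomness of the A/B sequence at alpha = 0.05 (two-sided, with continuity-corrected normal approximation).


Step 1: Compute median = 17.50; label A = above, B = below.
Labels in order: BAAAABABBAABBB  (n_A = 7, n_B = 7)
Step 2: Count runs R = 7.
Step 3: Under H0 (random ordering), E[R] = 2*n_A*n_B/(n_A+n_B) + 1 = 2*7*7/14 + 1 = 8.0000.
        Var[R] = 2*n_A*n_B*(2*n_A*n_B - n_A - n_B) / ((n_A+n_B)^2 * (n_A+n_B-1)) = 8232/2548 = 3.2308.
        SD[R] = 1.7974.
Step 4: Continuity-corrected z = (R + 0.5 - E[R]) / SD[R] = (7 + 0.5 - 8.0000) / 1.7974 = -0.2782.
Step 5: Two-sided p-value via normal approximation = 2*(1 - Phi(|z|)) = 0.780879.
Step 6: alpha = 0.05. fail to reject H0.

R = 7, z = -0.2782, p = 0.780879, fail to reject H0.


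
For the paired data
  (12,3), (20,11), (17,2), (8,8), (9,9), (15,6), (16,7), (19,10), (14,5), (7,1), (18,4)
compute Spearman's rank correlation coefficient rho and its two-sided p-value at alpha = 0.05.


Step 1: Rank x and y separately (midranks; no ties here).
rank(x): 12->4, 20->11, 17->8, 8->2, 9->3, 15->6, 16->7, 19->10, 14->5, 7->1, 18->9
rank(y): 3->3, 11->11, 2->2, 8->8, 9->9, 6->6, 7->7, 10->10, 5->5, 1->1, 4->4
Step 2: d_i = R_x(i) - R_y(i); compute d_i^2.
  (4-3)^2=1, (11-11)^2=0, (8-2)^2=36, (2-8)^2=36, (3-9)^2=36, (6-6)^2=0, (7-7)^2=0, (10-10)^2=0, (5-5)^2=0, (1-1)^2=0, (9-4)^2=25
sum(d^2) = 134.
Step 3: rho = 1 - 6*134 / (11*(11^2 - 1)) = 1 - 804/1320 = 0.390909.
Step 4: Under H0, t = rho * sqrt((n-2)/(1-rho^2)) = 1.2741 ~ t(9).
Step 5: Two-sided p-value from the t-distribution with 9 df = 0.234540.
Step 6: alpha = 0.05. fail to reject H0.

rho = 0.3909, p = 0.234540, fail to reject H0 at alpha = 0.05.


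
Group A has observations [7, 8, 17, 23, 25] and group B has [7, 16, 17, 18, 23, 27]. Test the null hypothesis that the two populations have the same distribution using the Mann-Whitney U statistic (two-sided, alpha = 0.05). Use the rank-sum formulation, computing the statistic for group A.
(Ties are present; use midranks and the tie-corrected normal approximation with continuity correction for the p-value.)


Step 1: Combine and sort all 11 observations; assign midranks.
sorted (value, group): (7,X), (7,Y), (8,X), (16,Y), (17,X), (17,Y), (18,Y), (23,X), (23,Y), (25,X), (27,Y)
ranks: 7->1.5, 7->1.5, 8->3, 16->4, 17->5.5, 17->5.5, 18->7, 23->8.5, 23->8.5, 25->10, 27->11
Step 2: Rank sum for X: R1 = 1.5 + 3 + 5.5 + 8.5 + 10 = 28.5.
Step 3: U_X = R1 - n1(n1+1)/2 = 28.5 - 5*6/2 = 28.5 - 15 = 13.5.
       U_Y = n1*n2 - U_X = 30 - 13.5 = 16.5.
Step 4: Ties are present, so use the tie-corrected normal approximation (with continuity correction) for the p-value.
Step 5: p-value = 0.854145; compare to alpha = 0.05. fail to reject H0.

U_X = 13.5, p = 0.854145, fail to reject H0 at alpha = 0.05.


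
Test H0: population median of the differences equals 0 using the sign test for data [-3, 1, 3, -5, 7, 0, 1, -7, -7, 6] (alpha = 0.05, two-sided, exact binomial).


Step 1: Discard zero differences. Original n = 10; n_eff = number of nonzero differences = 9.
Nonzero differences (with sign): -3, +1, +3, -5, +7, +1, -7, -7, +6
Step 2: Count signs: positive = 5, negative = 4.
Step 3: Under H0: P(positive) = 0.5, so the number of positives S ~ Bin(9, 0.5).
Step 4: Two-sided exact p-value = sum of Bin(9,0.5) probabilities at or below the observed probability = 1.000000.
Step 5: alpha = 0.05. fail to reject H0.

n_eff = 9, pos = 5, neg = 4, p = 1.000000, fail to reject H0.


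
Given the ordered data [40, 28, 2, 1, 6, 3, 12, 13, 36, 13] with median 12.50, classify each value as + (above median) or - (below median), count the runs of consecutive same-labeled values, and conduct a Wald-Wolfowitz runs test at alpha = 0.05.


Step 1: Compute median = 12.50; label A = above, B = below.
Labels in order: AABBBBBAAA  (n_A = 5, n_B = 5)
Step 2: Count runs R = 3.
Step 3: Under H0 (random ordering), E[R] = 2*n_A*n_B/(n_A+n_B) + 1 = 2*5*5/10 + 1 = 6.0000.
        Var[R] = 2*n_A*n_B*(2*n_A*n_B - n_A - n_B) / ((n_A+n_B)^2 * (n_A+n_B-1)) = 2000/900 = 2.2222.
        SD[R] = 1.4907.
Step 4: Continuity-corrected z = (R + 0.5 - E[R]) / SD[R] = (3 + 0.5 - 6.0000) / 1.4907 = -1.6771.
Step 5: Two-sided p-value via normal approximation = 2*(1 - Phi(|z|)) = 0.093533.
Step 6: alpha = 0.05. fail to reject H0.

R = 3, z = -1.6771, p = 0.093533, fail to reject H0.


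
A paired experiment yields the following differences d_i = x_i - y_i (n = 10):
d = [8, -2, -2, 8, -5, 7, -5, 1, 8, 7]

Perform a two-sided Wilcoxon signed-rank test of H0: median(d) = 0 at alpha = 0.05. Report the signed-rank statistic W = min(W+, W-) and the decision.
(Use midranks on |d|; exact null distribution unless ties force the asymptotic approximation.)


Step 1: Drop any zero differences (none here) and take |d_i|.
|d| = [8, 2, 2, 8, 5, 7, 5, 1, 8, 7]
Step 2: Midrank |d_i| (ties get averaged ranks).
ranks: |8|->9, |2|->2.5, |2|->2.5, |8|->9, |5|->4.5, |7|->6.5, |5|->4.5, |1|->1, |8|->9, |7|->6.5
Step 3: Attach original signs; sum ranks with positive sign and with negative sign.
W+ = 9 + 9 + 6.5 + 1 + 9 + 6.5 = 41
W- = 2.5 + 2.5 + 4.5 + 4.5 = 14
(Check: W+ + W- = 55 should equal n(n+1)/2 = 55.)
Step 4: Test statistic W = min(W+, W-) = 14.
Step 5: Ties in |d|, so use the tie-corrected normal approximation.
        E[W] = n(n+1)/4 = 10*11/4 = 27.5.
        Tie groups: |d|=2 (t=2), |d|=5 (t=2), |d|=7 (t=2), |d|=8 (t=3); sum(t^3 - t) = 42.
        Var[W] = n(n+1)(2n+1)/24 - sum(t^3-t)/48 = 2310/24 - 42/48 = 95.375.
        z = (W - E[W]) / sqrt(Var[W]) = (14 - 27.5) / 9.7660 = -1.3823.
        Two-sided p = 2*Phi(z) = 0.166866.
Step 6: alpha = 0.05. fail to reject H0.

W+ = 41, W- = 14, W = min = 14, p = 0.166866, fail to reject H0.


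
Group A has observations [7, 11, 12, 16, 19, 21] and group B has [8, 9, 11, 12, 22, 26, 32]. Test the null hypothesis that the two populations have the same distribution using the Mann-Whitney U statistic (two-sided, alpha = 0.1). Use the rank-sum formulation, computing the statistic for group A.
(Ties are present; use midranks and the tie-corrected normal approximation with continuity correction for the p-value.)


Step 1: Combine and sort all 13 observations; assign midranks.
sorted (value, group): (7,X), (8,Y), (9,Y), (11,X), (11,Y), (12,X), (12,Y), (16,X), (19,X), (21,X), (22,Y), (26,Y), (32,Y)
ranks: 7->1, 8->2, 9->3, 11->4.5, 11->4.5, 12->6.5, 12->6.5, 16->8, 19->9, 21->10, 22->11, 26->12, 32->13
Step 2: Rank sum for X: R1 = 1 + 4.5 + 6.5 + 8 + 9 + 10 = 39.
Step 3: U_X = R1 - n1(n1+1)/2 = 39 - 6*7/2 = 39 - 21 = 18.
       U_Y = n1*n2 - U_X = 42 - 18 = 24.
Step 4: Ties are present, so use the tie-corrected normal approximation (with continuity correction) for the p-value.
Step 5: p-value = 0.720247; compare to alpha = 0.1. fail to reject H0.

U_X = 18, p = 0.720247, fail to reject H0 at alpha = 0.1.


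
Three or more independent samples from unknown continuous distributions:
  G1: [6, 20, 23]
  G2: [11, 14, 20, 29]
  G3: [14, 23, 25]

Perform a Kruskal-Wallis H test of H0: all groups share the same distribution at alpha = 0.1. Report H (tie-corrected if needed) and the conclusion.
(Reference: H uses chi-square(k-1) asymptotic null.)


Step 1: Combine all N = 10 observations and assign midranks.
sorted (value, group, rank): (6,G1,1), (11,G2,2), (14,G2,3.5), (14,G3,3.5), (20,G1,5.5), (20,G2,5.5), (23,G1,7.5), (23,G3,7.5), (25,G3,9), (29,G2,10)
Step 2: Sum ranks within each group.
R_1 = 14 (n_1 = 3)
R_2 = 21 (n_2 = 4)
R_3 = 20 (n_3 = 3)
Step 3: H = 12/(N(N+1)) * sum(R_i^2/n_i) - 3(N+1)
     = 12/(10*11) * (14^2/3 + 21^2/4 + 20^2/3) - 3*11
     = 0.109091 * 308.917 - 33
     = 0.700000.
Step 4: Ties present; correction factor C = 1 - 18/(10^3 - 10) = 0.981818. Corrected H = 0.700000 / 0.981818 = 0.712963.
Step 5: Under H0, H ~ chi^2(2); p-value = 0.700135.
Step 6: alpha = 0.1. fail to reject H0.

H = 0.7130, df = 2, p = 0.700135, fail to reject H0.


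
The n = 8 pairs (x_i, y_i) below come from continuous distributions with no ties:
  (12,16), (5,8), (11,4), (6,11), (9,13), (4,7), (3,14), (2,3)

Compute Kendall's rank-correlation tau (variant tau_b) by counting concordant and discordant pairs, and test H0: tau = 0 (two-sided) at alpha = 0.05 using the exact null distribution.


Step 1: Enumerate the 28 unordered pairs (i,j) with i<j and classify each by sign(x_j-x_i) * sign(y_j-y_i).
  (1,2):dx=-7,dy=-8->C; (1,3):dx=-1,dy=-12->C; (1,4):dx=-6,dy=-5->C; (1,5):dx=-3,dy=-3->C
  (1,6):dx=-8,dy=-9->C; (1,7):dx=-9,dy=-2->C; (1,8):dx=-10,dy=-13->C; (2,3):dx=+6,dy=-4->D
  (2,4):dx=+1,dy=+3->C; (2,5):dx=+4,dy=+5->C; (2,6):dx=-1,dy=-1->C; (2,7):dx=-2,dy=+6->D
  (2,8):dx=-3,dy=-5->C; (3,4):dx=-5,dy=+7->D; (3,5):dx=-2,dy=+9->D; (3,6):dx=-7,dy=+3->D
  (3,7):dx=-8,dy=+10->D; (3,8):dx=-9,dy=-1->C; (4,5):dx=+3,dy=+2->C; (4,6):dx=-2,dy=-4->C
  (4,7):dx=-3,dy=+3->D; (4,8):dx=-4,dy=-8->C; (5,6):dx=-5,dy=-6->C; (5,7):dx=-6,dy=+1->D
  (5,8):dx=-7,dy=-10->C; (6,7):dx=-1,dy=+7->D; (6,8):dx=-2,dy=-4->C; (7,8):dx=-1,dy=-11->C
Step 2: C = 19, D = 9, total pairs = 28.
Step 3: tau = (C - D)/(n(n-1)/2) = (19 - 9)/28 = 0.357143.
Step 4: Exact two-sided p-value (enumerate n! = 40320 permutations of y under H0): p = 0.275099.
Step 5: alpha = 0.05. fail to reject H0.

tau_b = 0.3571 (C=19, D=9), p = 0.275099, fail to reject H0.


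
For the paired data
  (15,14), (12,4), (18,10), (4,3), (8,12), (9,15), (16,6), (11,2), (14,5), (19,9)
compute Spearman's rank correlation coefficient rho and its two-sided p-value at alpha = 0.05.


Step 1: Rank x and y separately (midranks; no ties here).
rank(x): 15->7, 12->5, 18->9, 4->1, 8->2, 9->3, 16->8, 11->4, 14->6, 19->10
rank(y): 14->9, 4->3, 10->7, 3->2, 12->8, 15->10, 6->5, 2->1, 5->4, 9->6
Step 2: d_i = R_x(i) - R_y(i); compute d_i^2.
  (7-9)^2=4, (5-3)^2=4, (9-7)^2=4, (1-2)^2=1, (2-8)^2=36, (3-10)^2=49, (8-5)^2=9, (4-1)^2=9, (6-4)^2=4, (10-6)^2=16
sum(d^2) = 136.
Step 3: rho = 1 - 6*136 / (10*(10^2 - 1)) = 1 - 816/990 = 0.175758.
Step 4: Under H0, t = rho * sqrt((n-2)/(1-rho^2)) = 0.5050 ~ t(8).
Step 5: Two-sided p-value from the t-distribution with 8 df = 0.627188.
Step 6: alpha = 0.05. fail to reject H0.

rho = 0.1758, p = 0.627188, fail to reject H0 at alpha = 0.05.


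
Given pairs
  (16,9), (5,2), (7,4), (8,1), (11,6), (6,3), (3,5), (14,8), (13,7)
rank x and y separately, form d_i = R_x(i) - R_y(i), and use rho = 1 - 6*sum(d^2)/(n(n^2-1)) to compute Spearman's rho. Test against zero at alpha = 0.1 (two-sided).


Step 1: Rank x and y separately (midranks; no ties here).
rank(x): 16->9, 5->2, 7->4, 8->5, 11->6, 6->3, 3->1, 14->8, 13->7
rank(y): 9->9, 2->2, 4->4, 1->1, 6->6, 3->3, 5->5, 8->8, 7->7
Step 2: d_i = R_x(i) - R_y(i); compute d_i^2.
  (9-9)^2=0, (2-2)^2=0, (4-4)^2=0, (5-1)^2=16, (6-6)^2=0, (3-3)^2=0, (1-5)^2=16, (8-8)^2=0, (7-7)^2=0
sum(d^2) = 32.
Step 3: rho = 1 - 6*32 / (9*(9^2 - 1)) = 1 - 192/720 = 0.733333.
Step 4: Under H0, t = rho * sqrt((n-2)/(1-rho^2)) = 2.8538 ~ t(7).
Step 5: Two-sided p-value from the t-distribution with 7 df = 0.024554.
Step 6: alpha = 0.1. reject H0.

rho = 0.7333, p = 0.024554, reject H0 at alpha = 0.1.


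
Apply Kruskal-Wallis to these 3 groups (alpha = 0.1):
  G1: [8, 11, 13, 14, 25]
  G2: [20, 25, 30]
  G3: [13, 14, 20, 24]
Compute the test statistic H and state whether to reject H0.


Step 1: Combine all N = 12 observations and assign midranks.
sorted (value, group, rank): (8,G1,1), (11,G1,2), (13,G1,3.5), (13,G3,3.5), (14,G1,5.5), (14,G3,5.5), (20,G2,7.5), (20,G3,7.5), (24,G3,9), (25,G1,10.5), (25,G2,10.5), (30,G2,12)
Step 2: Sum ranks within each group.
R_1 = 22.5 (n_1 = 5)
R_2 = 30 (n_2 = 3)
R_3 = 25.5 (n_3 = 4)
Step 3: H = 12/(N(N+1)) * sum(R_i^2/n_i) - 3(N+1)
     = 12/(12*13) * (22.5^2/5 + 30^2/3 + 25.5^2/4) - 3*13
     = 0.076923 * 563.812 - 39
     = 4.370192.
Step 4: Ties present; correction factor C = 1 - 24/(12^3 - 12) = 0.986014. Corrected H = 4.370192 / 0.986014 = 4.432181.
Step 5: Under H0, H ~ chi^2(2); p-value = 0.109035.
Step 6: alpha = 0.1. fail to reject H0.

H = 4.4322, df = 2, p = 0.109035, fail to reject H0.


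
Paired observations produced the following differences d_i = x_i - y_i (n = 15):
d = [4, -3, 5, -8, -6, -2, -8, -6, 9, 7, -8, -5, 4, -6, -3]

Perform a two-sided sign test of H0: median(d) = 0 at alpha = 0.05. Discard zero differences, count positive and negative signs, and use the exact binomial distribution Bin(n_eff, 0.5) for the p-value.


Step 1: Discard zero differences. Original n = 15; n_eff = number of nonzero differences = 15.
Nonzero differences (with sign): +4, -3, +5, -8, -6, -2, -8, -6, +9, +7, -8, -5, +4, -6, -3
Step 2: Count signs: positive = 5, negative = 10.
Step 3: Under H0: P(positive) = 0.5, so the number of positives S ~ Bin(15, 0.5).
Step 4: Two-sided exact p-value = sum of Bin(15,0.5) probabilities at or below the observed probability = 0.301758.
Step 5: alpha = 0.05. fail to reject H0.

n_eff = 15, pos = 5, neg = 10, p = 0.301758, fail to reject H0.


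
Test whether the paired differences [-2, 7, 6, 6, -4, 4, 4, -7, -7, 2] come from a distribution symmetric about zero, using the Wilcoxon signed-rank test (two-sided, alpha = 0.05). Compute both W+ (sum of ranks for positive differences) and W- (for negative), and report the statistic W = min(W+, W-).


Step 1: Drop any zero differences (none here) and take |d_i|.
|d| = [2, 7, 6, 6, 4, 4, 4, 7, 7, 2]
Step 2: Midrank |d_i| (ties get averaged ranks).
ranks: |2|->1.5, |7|->9, |6|->6.5, |6|->6.5, |4|->4, |4|->4, |4|->4, |7|->9, |7|->9, |2|->1.5
Step 3: Attach original signs; sum ranks with positive sign and with negative sign.
W+ = 9 + 6.5 + 6.5 + 4 + 4 + 1.5 = 31.5
W- = 1.5 + 4 + 9 + 9 = 23.5
(Check: W+ + W- = 55 should equal n(n+1)/2 = 55.)
Step 4: Test statistic W = min(W+, W-) = 23.5.
Step 5: Ties in |d|, so use the tie-corrected normal approximation.
        E[W] = n(n+1)/4 = 10*11/4 = 27.5.
        Tie groups: |d|=2 (t=2), |d|=4 (t=3), |d|=6 (t=2), |d|=7 (t=3); sum(t^3 - t) = 60.
        Var[W] = n(n+1)(2n+1)/24 - sum(t^3-t)/48 = 2310/24 - 60/48 = 95.
        z = (W - E[W]) / sqrt(Var[W]) = (23.5 - 27.5) / 9.7468 = -0.4104.
        Two-sided p = 2*Phi(z) = 0.681519.
Step 6: alpha = 0.05. fail to reject H0.

W+ = 31.5, W- = 23.5, W = min = 23.5, p = 0.681519, fail to reject H0.


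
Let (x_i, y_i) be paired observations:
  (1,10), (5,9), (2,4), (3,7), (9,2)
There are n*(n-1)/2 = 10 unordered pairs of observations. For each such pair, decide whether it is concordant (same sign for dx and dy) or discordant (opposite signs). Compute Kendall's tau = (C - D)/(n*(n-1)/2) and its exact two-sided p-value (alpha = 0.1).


Step 1: Enumerate the 10 unordered pairs (i,j) with i<j and classify each by sign(x_j-x_i) * sign(y_j-y_i).
  (1,2):dx=+4,dy=-1->D; (1,3):dx=+1,dy=-6->D; (1,4):dx=+2,dy=-3->D; (1,5):dx=+8,dy=-8->D
  (2,3):dx=-3,dy=-5->C; (2,4):dx=-2,dy=-2->C; (2,5):dx=+4,dy=-7->D; (3,4):dx=+1,dy=+3->C
  (3,5):dx=+7,dy=-2->D; (4,5):dx=+6,dy=-5->D
Step 2: C = 3, D = 7, total pairs = 10.
Step 3: tau = (C - D)/(n(n-1)/2) = (3 - 7)/10 = -0.400000.
Step 4: Exact two-sided p-value (enumerate n! = 120 permutations of y under H0): p = 0.483333.
Step 5: alpha = 0.1. fail to reject H0.

tau_b = -0.4000 (C=3, D=7), p = 0.483333, fail to reject H0.


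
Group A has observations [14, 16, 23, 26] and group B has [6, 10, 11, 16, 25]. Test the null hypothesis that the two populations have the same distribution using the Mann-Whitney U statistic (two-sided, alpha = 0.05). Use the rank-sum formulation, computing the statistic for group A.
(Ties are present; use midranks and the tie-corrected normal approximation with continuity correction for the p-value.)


Step 1: Combine and sort all 9 observations; assign midranks.
sorted (value, group): (6,Y), (10,Y), (11,Y), (14,X), (16,X), (16,Y), (23,X), (25,Y), (26,X)
ranks: 6->1, 10->2, 11->3, 14->4, 16->5.5, 16->5.5, 23->7, 25->8, 26->9
Step 2: Rank sum for X: R1 = 4 + 5.5 + 7 + 9 = 25.5.
Step 3: U_X = R1 - n1(n1+1)/2 = 25.5 - 4*5/2 = 25.5 - 10 = 15.5.
       U_Y = n1*n2 - U_X = 20 - 15.5 = 4.5.
Step 4: Ties are present, so use the tie-corrected normal approximation (with continuity correction) for the p-value.
Step 5: p-value = 0.218742; compare to alpha = 0.05. fail to reject H0.

U_X = 15.5, p = 0.218742, fail to reject H0 at alpha = 0.05.


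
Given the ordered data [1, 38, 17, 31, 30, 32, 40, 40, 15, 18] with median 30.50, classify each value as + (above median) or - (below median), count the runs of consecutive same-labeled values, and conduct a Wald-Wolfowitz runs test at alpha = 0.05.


Step 1: Compute median = 30.50; label A = above, B = below.
Labels in order: BABABAAABB  (n_A = 5, n_B = 5)
Step 2: Count runs R = 7.
Step 3: Under H0 (random ordering), E[R] = 2*n_A*n_B/(n_A+n_B) + 1 = 2*5*5/10 + 1 = 6.0000.
        Var[R] = 2*n_A*n_B*(2*n_A*n_B - n_A - n_B) / ((n_A+n_B)^2 * (n_A+n_B-1)) = 2000/900 = 2.2222.
        SD[R] = 1.4907.
Step 4: Continuity-corrected z = (R - 0.5 - E[R]) / SD[R] = (7 - 0.5 - 6.0000) / 1.4907 = 0.3354.
Step 5: Two-sided p-value via normal approximation = 2*(1 - Phi(|z|)) = 0.737316.
Step 6: alpha = 0.05. fail to reject H0.

R = 7, z = 0.3354, p = 0.737316, fail to reject H0.


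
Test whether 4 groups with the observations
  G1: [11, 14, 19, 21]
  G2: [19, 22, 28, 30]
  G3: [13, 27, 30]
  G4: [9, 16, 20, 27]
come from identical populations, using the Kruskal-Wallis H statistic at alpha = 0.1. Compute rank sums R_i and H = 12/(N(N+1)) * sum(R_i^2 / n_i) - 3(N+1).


Step 1: Combine all N = 15 observations and assign midranks.
sorted (value, group, rank): (9,G4,1), (11,G1,2), (13,G3,3), (14,G1,4), (16,G4,5), (19,G1,6.5), (19,G2,6.5), (20,G4,8), (21,G1,9), (22,G2,10), (27,G3,11.5), (27,G4,11.5), (28,G2,13), (30,G2,14.5), (30,G3,14.5)
Step 2: Sum ranks within each group.
R_1 = 21.5 (n_1 = 4)
R_2 = 44 (n_2 = 4)
R_3 = 29 (n_3 = 3)
R_4 = 25.5 (n_4 = 4)
Step 3: H = 12/(N(N+1)) * sum(R_i^2/n_i) - 3(N+1)
     = 12/(15*16) * (21.5^2/4 + 44^2/4 + 29^2/3 + 25.5^2/4) - 3*16
     = 0.050000 * 1042.46 - 48
     = 4.122917.
Step 4: Ties present; correction factor C = 1 - 18/(15^3 - 15) = 0.994643. Corrected H = 4.122917 / 0.994643 = 4.145123.
Step 5: Under H0, H ~ chi^2(3); p-value = 0.246214.
Step 6: alpha = 0.1. fail to reject H0.

H = 4.1451, df = 3, p = 0.246214, fail to reject H0.


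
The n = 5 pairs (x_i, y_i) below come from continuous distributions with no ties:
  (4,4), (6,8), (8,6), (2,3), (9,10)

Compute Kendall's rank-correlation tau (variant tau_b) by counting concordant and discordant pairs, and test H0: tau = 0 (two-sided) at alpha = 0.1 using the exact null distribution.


Step 1: Enumerate the 10 unordered pairs (i,j) with i<j and classify each by sign(x_j-x_i) * sign(y_j-y_i).
  (1,2):dx=+2,dy=+4->C; (1,3):dx=+4,dy=+2->C; (1,4):dx=-2,dy=-1->C; (1,5):dx=+5,dy=+6->C
  (2,3):dx=+2,dy=-2->D; (2,4):dx=-4,dy=-5->C; (2,5):dx=+3,dy=+2->C; (3,4):dx=-6,dy=-3->C
  (3,5):dx=+1,dy=+4->C; (4,5):dx=+7,dy=+7->C
Step 2: C = 9, D = 1, total pairs = 10.
Step 3: tau = (C - D)/(n(n-1)/2) = (9 - 1)/10 = 0.800000.
Step 4: Exact two-sided p-value (enumerate n! = 120 permutations of y under H0): p = 0.083333.
Step 5: alpha = 0.1. reject H0.

tau_b = 0.8000 (C=9, D=1), p = 0.083333, reject H0.


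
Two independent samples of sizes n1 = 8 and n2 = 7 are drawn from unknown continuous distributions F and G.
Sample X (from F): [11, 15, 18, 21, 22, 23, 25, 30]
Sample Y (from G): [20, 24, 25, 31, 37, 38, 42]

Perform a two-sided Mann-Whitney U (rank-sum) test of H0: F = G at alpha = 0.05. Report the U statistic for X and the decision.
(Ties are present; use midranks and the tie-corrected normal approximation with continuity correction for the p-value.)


Step 1: Combine and sort all 15 observations; assign midranks.
sorted (value, group): (11,X), (15,X), (18,X), (20,Y), (21,X), (22,X), (23,X), (24,Y), (25,X), (25,Y), (30,X), (31,Y), (37,Y), (38,Y), (42,Y)
ranks: 11->1, 15->2, 18->3, 20->4, 21->5, 22->6, 23->7, 24->8, 25->9.5, 25->9.5, 30->11, 31->12, 37->13, 38->14, 42->15
Step 2: Rank sum for X: R1 = 1 + 2 + 3 + 5 + 6 + 7 + 9.5 + 11 = 44.5.
Step 3: U_X = R1 - n1(n1+1)/2 = 44.5 - 8*9/2 = 44.5 - 36 = 8.5.
       U_Y = n1*n2 - U_X = 56 - 8.5 = 47.5.
Step 4: Ties are present, so use the tie-corrected normal approximation (with continuity correction) for the p-value.
Step 5: p-value = 0.027751; compare to alpha = 0.05. reject H0.

U_X = 8.5, p = 0.027751, reject H0 at alpha = 0.05.


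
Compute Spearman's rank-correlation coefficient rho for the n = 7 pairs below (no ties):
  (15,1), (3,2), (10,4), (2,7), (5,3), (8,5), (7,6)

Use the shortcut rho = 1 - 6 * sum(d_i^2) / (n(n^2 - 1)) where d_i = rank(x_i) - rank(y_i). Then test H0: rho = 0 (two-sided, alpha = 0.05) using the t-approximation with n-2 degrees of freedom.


Step 1: Rank x and y separately (midranks; no ties here).
rank(x): 15->7, 3->2, 10->6, 2->1, 5->3, 8->5, 7->4
rank(y): 1->1, 2->2, 4->4, 7->7, 3->3, 5->5, 6->6
Step 2: d_i = R_x(i) - R_y(i); compute d_i^2.
  (7-1)^2=36, (2-2)^2=0, (6-4)^2=4, (1-7)^2=36, (3-3)^2=0, (5-5)^2=0, (4-6)^2=4
sum(d^2) = 80.
Step 3: rho = 1 - 6*80 / (7*(7^2 - 1)) = 1 - 480/336 = -0.428571.
Step 4: Under H0, t = rho * sqrt((n-2)/(1-rho^2)) = -1.0607 ~ t(5).
Step 5: Two-sided p-value from the t-distribution with 5 df = 0.337368.
Step 6: alpha = 0.05. fail to reject H0.

rho = -0.4286, p = 0.337368, fail to reject H0 at alpha = 0.05.


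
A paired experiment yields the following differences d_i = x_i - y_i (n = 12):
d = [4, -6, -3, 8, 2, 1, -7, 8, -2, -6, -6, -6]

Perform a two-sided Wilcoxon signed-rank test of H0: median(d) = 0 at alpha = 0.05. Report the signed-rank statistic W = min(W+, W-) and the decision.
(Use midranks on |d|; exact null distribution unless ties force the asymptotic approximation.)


Step 1: Drop any zero differences (none here) and take |d_i|.
|d| = [4, 6, 3, 8, 2, 1, 7, 8, 2, 6, 6, 6]
Step 2: Midrank |d_i| (ties get averaged ranks).
ranks: |4|->5, |6|->7.5, |3|->4, |8|->11.5, |2|->2.5, |1|->1, |7|->10, |8|->11.5, |2|->2.5, |6|->7.5, |6|->7.5, |6|->7.5
Step 3: Attach original signs; sum ranks with positive sign and with negative sign.
W+ = 5 + 11.5 + 2.5 + 1 + 11.5 = 31.5
W- = 7.5 + 4 + 10 + 2.5 + 7.5 + 7.5 + 7.5 = 46.5
(Check: W+ + W- = 78 should equal n(n+1)/2 = 78.)
Step 4: Test statistic W = min(W+, W-) = 31.5.
Step 5: Ties in |d|, so use the tie-corrected normal approximation.
        E[W] = n(n+1)/4 = 12*13/4 = 39.
        Tie groups: |d|=2 (t=2), |d|=6 (t=4), |d|=8 (t=2); sum(t^3 - t) = 72.
        Var[W] = n(n+1)(2n+1)/24 - sum(t^3-t)/48 = 3900/24 - 72/48 = 161.
        z = (W - E[W]) / sqrt(Var[W]) = (31.5 - 39) / 12.6886 = -0.5911.
        Two-sided p = 2*Phi(z) = 0.554465.
Step 6: alpha = 0.05. fail to reject H0.

W+ = 31.5, W- = 46.5, W = min = 31.5, p = 0.554465, fail to reject H0.


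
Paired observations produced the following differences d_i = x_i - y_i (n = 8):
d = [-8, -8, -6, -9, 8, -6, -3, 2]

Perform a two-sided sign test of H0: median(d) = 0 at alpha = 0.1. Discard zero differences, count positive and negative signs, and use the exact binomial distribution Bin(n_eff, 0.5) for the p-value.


Step 1: Discard zero differences. Original n = 8; n_eff = number of nonzero differences = 8.
Nonzero differences (with sign): -8, -8, -6, -9, +8, -6, -3, +2
Step 2: Count signs: positive = 2, negative = 6.
Step 3: Under H0: P(positive) = 0.5, so the number of positives S ~ Bin(8, 0.5).
Step 4: Two-sided exact p-value = sum of Bin(8,0.5) probabilities at or below the observed probability = 0.289062.
Step 5: alpha = 0.1. fail to reject H0.

n_eff = 8, pos = 2, neg = 6, p = 0.289062, fail to reject H0.


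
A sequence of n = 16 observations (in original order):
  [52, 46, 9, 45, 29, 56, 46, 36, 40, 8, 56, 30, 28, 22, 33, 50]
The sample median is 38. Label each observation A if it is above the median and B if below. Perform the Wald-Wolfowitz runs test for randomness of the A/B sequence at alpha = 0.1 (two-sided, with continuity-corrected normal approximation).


Step 1: Compute median = 38; label A = above, B = below.
Labels in order: AABABAABABABBBBA  (n_A = 8, n_B = 8)
Step 2: Count runs R = 11.
Step 3: Under H0 (random ordering), E[R] = 2*n_A*n_B/(n_A+n_B) + 1 = 2*8*8/16 + 1 = 9.0000.
        Var[R] = 2*n_A*n_B*(2*n_A*n_B - n_A - n_B) / ((n_A+n_B)^2 * (n_A+n_B-1)) = 14336/3840 = 3.7333.
        SD[R] = 1.9322.
Step 4: Continuity-corrected z = (R - 0.5 - E[R]) / SD[R] = (11 - 0.5 - 9.0000) / 1.9322 = 0.7763.
Step 5: Two-sided p-value via normal approximation = 2*(1 - Phi(|z|)) = 0.437558.
Step 6: alpha = 0.1. fail to reject H0.

R = 11, z = 0.7763, p = 0.437558, fail to reject H0.


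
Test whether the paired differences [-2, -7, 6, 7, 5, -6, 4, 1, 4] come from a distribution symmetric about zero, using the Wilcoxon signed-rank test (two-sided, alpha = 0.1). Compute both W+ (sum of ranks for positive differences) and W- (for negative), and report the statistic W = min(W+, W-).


Step 1: Drop any zero differences (none here) and take |d_i|.
|d| = [2, 7, 6, 7, 5, 6, 4, 1, 4]
Step 2: Midrank |d_i| (ties get averaged ranks).
ranks: |2|->2, |7|->8.5, |6|->6.5, |7|->8.5, |5|->5, |6|->6.5, |4|->3.5, |1|->1, |4|->3.5
Step 3: Attach original signs; sum ranks with positive sign and with negative sign.
W+ = 6.5 + 8.5 + 5 + 3.5 + 1 + 3.5 = 28
W- = 2 + 8.5 + 6.5 = 17
(Check: W+ + W- = 45 should equal n(n+1)/2 = 45.)
Step 4: Test statistic W = min(W+, W-) = 17.
Step 5: Ties in |d|, so use the tie-corrected normal approximation.
        E[W] = n(n+1)/4 = 9*10/4 = 22.5.
        Tie groups: |d|=4 (t=2), |d|=6 (t=2), |d|=7 (t=2); sum(t^3 - t) = 18.
        Var[W] = n(n+1)(2n+1)/24 - sum(t^3-t)/48 = 1710/24 - 18/48 = 70.875.
        z = (W - E[W]) / sqrt(Var[W]) = (17 - 22.5) / 8.4187 = -0.6533.
        Two-sided p = 2*Phi(z) = 0.513560.
Step 6: alpha = 0.1. fail to reject H0.

W+ = 28, W- = 17, W = min = 17, p = 0.513560, fail to reject H0.


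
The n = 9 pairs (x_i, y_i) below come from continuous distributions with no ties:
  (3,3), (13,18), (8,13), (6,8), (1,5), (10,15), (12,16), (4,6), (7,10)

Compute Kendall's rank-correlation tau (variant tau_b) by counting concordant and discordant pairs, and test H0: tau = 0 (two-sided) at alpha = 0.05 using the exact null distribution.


Step 1: Enumerate the 36 unordered pairs (i,j) with i<j and classify each by sign(x_j-x_i) * sign(y_j-y_i).
  (1,2):dx=+10,dy=+15->C; (1,3):dx=+5,dy=+10->C; (1,4):dx=+3,dy=+5->C; (1,5):dx=-2,dy=+2->D
  (1,6):dx=+7,dy=+12->C; (1,7):dx=+9,dy=+13->C; (1,8):dx=+1,dy=+3->C; (1,9):dx=+4,dy=+7->C
  (2,3):dx=-5,dy=-5->C; (2,4):dx=-7,dy=-10->C; (2,5):dx=-12,dy=-13->C; (2,6):dx=-3,dy=-3->C
  (2,7):dx=-1,dy=-2->C; (2,8):dx=-9,dy=-12->C; (2,9):dx=-6,dy=-8->C; (3,4):dx=-2,dy=-5->C
  (3,5):dx=-7,dy=-8->C; (3,6):dx=+2,dy=+2->C; (3,7):dx=+4,dy=+3->C; (3,8):dx=-4,dy=-7->C
  (3,9):dx=-1,dy=-3->C; (4,5):dx=-5,dy=-3->C; (4,6):dx=+4,dy=+7->C; (4,7):dx=+6,dy=+8->C
  (4,8):dx=-2,dy=-2->C; (4,9):dx=+1,dy=+2->C; (5,6):dx=+9,dy=+10->C; (5,7):dx=+11,dy=+11->C
  (5,8):dx=+3,dy=+1->C; (5,9):dx=+6,dy=+5->C; (6,7):dx=+2,dy=+1->C; (6,8):dx=-6,dy=-9->C
  (6,9):dx=-3,dy=-5->C; (7,8):dx=-8,dy=-10->C; (7,9):dx=-5,dy=-6->C; (8,9):dx=+3,dy=+4->C
Step 2: C = 35, D = 1, total pairs = 36.
Step 3: tau = (C - D)/(n(n-1)/2) = (35 - 1)/36 = 0.944444.
Step 4: Exact two-sided p-value (enumerate n! = 362880 permutations of y under H0): p = 0.000050.
Step 5: alpha = 0.05. reject H0.

tau_b = 0.9444 (C=35, D=1), p = 0.000050, reject H0.


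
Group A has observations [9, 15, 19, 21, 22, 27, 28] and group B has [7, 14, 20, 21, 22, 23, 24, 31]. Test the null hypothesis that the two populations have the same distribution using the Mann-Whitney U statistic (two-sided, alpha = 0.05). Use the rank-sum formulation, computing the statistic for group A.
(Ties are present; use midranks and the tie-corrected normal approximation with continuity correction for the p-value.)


Step 1: Combine and sort all 15 observations; assign midranks.
sorted (value, group): (7,Y), (9,X), (14,Y), (15,X), (19,X), (20,Y), (21,X), (21,Y), (22,X), (22,Y), (23,Y), (24,Y), (27,X), (28,X), (31,Y)
ranks: 7->1, 9->2, 14->3, 15->4, 19->5, 20->6, 21->7.5, 21->7.5, 22->9.5, 22->9.5, 23->11, 24->12, 27->13, 28->14, 31->15
Step 2: Rank sum for X: R1 = 2 + 4 + 5 + 7.5 + 9.5 + 13 + 14 = 55.
Step 3: U_X = R1 - n1(n1+1)/2 = 55 - 7*8/2 = 55 - 28 = 27.
       U_Y = n1*n2 - U_X = 56 - 27 = 29.
Step 4: Ties are present, so use the tie-corrected normal approximation (with continuity correction) for the p-value.
Step 5: p-value = 0.953775; compare to alpha = 0.05. fail to reject H0.

U_X = 27, p = 0.953775, fail to reject H0 at alpha = 0.05.


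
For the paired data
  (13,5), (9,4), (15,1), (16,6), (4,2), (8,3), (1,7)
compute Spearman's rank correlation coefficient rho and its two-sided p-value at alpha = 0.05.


Step 1: Rank x and y separately (midranks; no ties here).
rank(x): 13->5, 9->4, 15->6, 16->7, 4->2, 8->3, 1->1
rank(y): 5->5, 4->4, 1->1, 6->6, 2->2, 3->3, 7->7
Step 2: d_i = R_x(i) - R_y(i); compute d_i^2.
  (5-5)^2=0, (4-4)^2=0, (6-1)^2=25, (7-6)^2=1, (2-2)^2=0, (3-3)^2=0, (1-7)^2=36
sum(d^2) = 62.
Step 3: rho = 1 - 6*62 / (7*(7^2 - 1)) = 1 - 372/336 = -0.107143.
Step 4: Under H0, t = rho * sqrt((n-2)/(1-rho^2)) = -0.2410 ~ t(5).
Step 5: Two-sided p-value from the t-distribution with 5 df = 0.819151.
Step 6: alpha = 0.05. fail to reject H0.

rho = -0.1071, p = 0.819151, fail to reject H0 at alpha = 0.05.


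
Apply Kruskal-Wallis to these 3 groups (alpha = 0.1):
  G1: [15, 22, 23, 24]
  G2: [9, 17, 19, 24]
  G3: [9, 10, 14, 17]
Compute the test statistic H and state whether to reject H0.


Step 1: Combine all N = 12 observations and assign midranks.
sorted (value, group, rank): (9,G2,1.5), (9,G3,1.5), (10,G3,3), (14,G3,4), (15,G1,5), (17,G2,6.5), (17,G3,6.5), (19,G2,8), (22,G1,9), (23,G1,10), (24,G1,11.5), (24,G2,11.5)
Step 2: Sum ranks within each group.
R_1 = 35.5 (n_1 = 4)
R_2 = 27.5 (n_2 = 4)
R_3 = 15 (n_3 = 4)
Step 3: H = 12/(N(N+1)) * sum(R_i^2/n_i) - 3(N+1)
     = 12/(12*13) * (35.5^2/4 + 27.5^2/4 + 15^2/4) - 3*13
     = 0.076923 * 560.375 - 39
     = 4.105769.
Step 4: Ties present; correction factor C = 1 - 18/(12^3 - 12) = 0.989510. Corrected H = 4.105769 / 0.989510 = 4.149293.
Step 5: Under H0, H ~ chi^2(2); p-value = 0.125601.
Step 6: alpha = 0.1. fail to reject H0.

H = 4.1493, df = 2, p = 0.125601, fail to reject H0.


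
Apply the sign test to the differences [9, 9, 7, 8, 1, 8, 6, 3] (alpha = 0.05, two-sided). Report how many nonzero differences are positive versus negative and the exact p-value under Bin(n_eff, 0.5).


Step 1: Discard zero differences. Original n = 8; n_eff = number of nonzero differences = 8.
Nonzero differences (with sign): +9, +9, +7, +8, +1, +8, +6, +3
Step 2: Count signs: positive = 8, negative = 0.
Step 3: Under H0: P(positive) = 0.5, so the number of positives S ~ Bin(8, 0.5).
Step 4: Two-sided exact p-value = sum of Bin(8,0.5) probabilities at or below the observed probability = 0.007812.
Step 5: alpha = 0.05. reject H0.

n_eff = 8, pos = 8, neg = 0, p = 0.007812, reject H0.


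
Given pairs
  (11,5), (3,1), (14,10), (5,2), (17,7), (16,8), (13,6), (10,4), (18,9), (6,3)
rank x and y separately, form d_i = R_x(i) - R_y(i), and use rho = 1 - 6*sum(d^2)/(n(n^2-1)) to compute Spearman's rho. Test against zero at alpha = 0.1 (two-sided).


Step 1: Rank x and y separately (midranks; no ties here).
rank(x): 11->5, 3->1, 14->7, 5->2, 17->9, 16->8, 13->6, 10->4, 18->10, 6->3
rank(y): 5->5, 1->1, 10->10, 2->2, 7->7, 8->8, 6->6, 4->4, 9->9, 3->3
Step 2: d_i = R_x(i) - R_y(i); compute d_i^2.
  (5-5)^2=0, (1-1)^2=0, (7-10)^2=9, (2-2)^2=0, (9-7)^2=4, (8-8)^2=0, (6-6)^2=0, (4-4)^2=0, (10-9)^2=1, (3-3)^2=0
sum(d^2) = 14.
Step 3: rho = 1 - 6*14 / (10*(10^2 - 1)) = 1 - 84/990 = 0.915152.
Step 4: Under H0, t = rho * sqrt((n-2)/(1-rho^2)) = 6.4212 ~ t(8).
Step 5: Two-sided p-value from the t-distribution with 8 df = 0.000204.
Step 6: alpha = 0.1. reject H0.

rho = 0.9152, p = 0.000204, reject H0 at alpha = 0.1.


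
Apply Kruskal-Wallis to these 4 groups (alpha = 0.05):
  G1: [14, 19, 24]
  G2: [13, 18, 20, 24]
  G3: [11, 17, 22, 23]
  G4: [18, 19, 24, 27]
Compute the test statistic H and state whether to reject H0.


Step 1: Combine all N = 15 observations and assign midranks.
sorted (value, group, rank): (11,G3,1), (13,G2,2), (14,G1,3), (17,G3,4), (18,G2,5.5), (18,G4,5.5), (19,G1,7.5), (19,G4,7.5), (20,G2,9), (22,G3,10), (23,G3,11), (24,G1,13), (24,G2,13), (24,G4,13), (27,G4,15)
Step 2: Sum ranks within each group.
R_1 = 23.5 (n_1 = 3)
R_2 = 29.5 (n_2 = 4)
R_3 = 26 (n_3 = 4)
R_4 = 41 (n_4 = 4)
Step 3: H = 12/(N(N+1)) * sum(R_i^2/n_i) - 3(N+1)
     = 12/(15*16) * (23.5^2/3 + 29.5^2/4 + 26^2/4 + 41^2/4) - 3*16
     = 0.050000 * 990.896 - 48
     = 1.544792.
Step 4: Ties present; correction factor C = 1 - 36/(15^3 - 15) = 0.989286. Corrected H = 1.544792 / 0.989286 = 1.561522.
Step 5: Under H0, H ~ chi^2(3); p-value = 0.668146.
Step 6: alpha = 0.05. fail to reject H0.

H = 1.5615, df = 3, p = 0.668146, fail to reject H0.


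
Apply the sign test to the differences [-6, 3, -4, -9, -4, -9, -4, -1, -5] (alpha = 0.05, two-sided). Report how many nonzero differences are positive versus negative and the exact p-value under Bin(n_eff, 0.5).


Step 1: Discard zero differences. Original n = 9; n_eff = number of nonzero differences = 9.
Nonzero differences (with sign): -6, +3, -4, -9, -4, -9, -4, -1, -5
Step 2: Count signs: positive = 1, negative = 8.
Step 3: Under H0: P(positive) = 0.5, so the number of positives S ~ Bin(9, 0.5).
Step 4: Two-sided exact p-value = sum of Bin(9,0.5) probabilities at or below the observed probability = 0.039062.
Step 5: alpha = 0.05. reject H0.

n_eff = 9, pos = 1, neg = 8, p = 0.039062, reject H0.


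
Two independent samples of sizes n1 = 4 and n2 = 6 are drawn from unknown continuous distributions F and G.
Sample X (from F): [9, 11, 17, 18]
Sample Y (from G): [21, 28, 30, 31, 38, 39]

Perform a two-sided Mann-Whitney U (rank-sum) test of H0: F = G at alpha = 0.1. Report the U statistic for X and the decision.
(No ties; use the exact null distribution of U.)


Step 1: Combine and sort all 10 observations; assign midranks.
sorted (value, group): (9,X), (11,X), (17,X), (18,X), (21,Y), (28,Y), (30,Y), (31,Y), (38,Y), (39,Y)
ranks: 9->1, 11->2, 17->3, 18->4, 21->5, 28->6, 30->7, 31->8, 38->9, 39->10
Step 2: Rank sum for X: R1 = 1 + 2 + 3 + 4 = 10.
Step 3: U_X = R1 - n1(n1+1)/2 = 10 - 4*5/2 = 10 - 10 = 0.
       U_Y = n1*n2 - U_X = 24 - 0 = 24.
Step 4: No ties, so the exact null distribution of U (based on enumerating the C(10,4) = 210 equally likely rank assignments) gives the two-sided p-value.
Step 5: p-value = 0.009524; compare to alpha = 0.1. reject H0.

U_X = 0, p = 0.009524, reject H0 at alpha = 0.1.


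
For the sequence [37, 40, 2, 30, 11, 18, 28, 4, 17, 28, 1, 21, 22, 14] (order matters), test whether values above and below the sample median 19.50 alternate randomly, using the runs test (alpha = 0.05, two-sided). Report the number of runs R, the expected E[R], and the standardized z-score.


Step 1: Compute median = 19.50; label A = above, B = below.
Labels in order: AABABBABBABAAB  (n_A = 7, n_B = 7)
Step 2: Count runs R = 10.
Step 3: Under H0 (random ordering), E[R] = 2*n_A*n_B/(n_A+n_B) + 1 = 2*7*7/14 + 1 = 8.0000.
        Var[R] = 2*n_A*n_B*(2*n_A*n_B - n_A - n_B) / ((n_A+n_B)^2 * (n_A+n_B-1)) = 8232/2548 = 3.2308.
        SD[R] = 1.7974.
Step 4: Continuity-corrected z = (R - 0.5 - E[R]) / SD[R] = (10 - 0.5 - 8.0000) / 1.7974 = 0.8345.
Step 5: Two-sided p-value via normal approximation = 2*(1 - Phi(|z|)) = 0.403986.
Step 6: alpha = 0.05. fail to reject H0.

R = 10, z = 0.8345, p = 0.403986, fail to reject H0.


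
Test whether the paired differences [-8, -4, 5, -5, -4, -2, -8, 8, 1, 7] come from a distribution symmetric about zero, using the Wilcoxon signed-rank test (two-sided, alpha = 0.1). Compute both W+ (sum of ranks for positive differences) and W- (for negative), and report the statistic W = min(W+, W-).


Step 1: Drop any zero differences (none here) and take |d_i|.
|d| = [8, 4, 5, 5, 4, 2, 8, 8, 1, 7]
Step 2: Midrank |d_i| (ties get averaged ranks).
ranks: |8|->9, |4|->3.5, |5|->5.5, |5|->5.5, |4|->3.5, |2|->2, |8|->9, |8|->9, |1|->1, |7|->7
Step 3: Attach original signs; sum ranks with positive sign and with negative sign.
W+ = 5.5 + 9 + 1 + 7 = 22.5
W- = 9 + 3.5 + 5.5 + 3.5 + 2 + 9 = 32.5
(Check: W+ + W- = 55 should equal n(n+1)/2 = 55.)
Step 4: Test statistic W = min(W+, W-) = 22.5.
Step 5: Ties in |d|, so use the tie-corrected normal approximation.
        E[W] = n(n+1)/4 = 10*11/4 = 27.5.
        Tie groups: |d|=4 (t=2), |d|=5 (t=2), |d|=8 (t=3); sum(t^3 - t) = 36.
        Var[W] = n(n+1)(2n+1)/24 - sum(t^3-t)/48 = 2310/24 - 36/48 = 95.5.
        z = (W - E[W]) / sqrt(Var[W]) = (22.5 - 27.5) / 9.7724 = -0.5116.
        Two-sided p = 2*Phi(z) = 0.608900.
Step 6: alpha = 0.1. fail to reject H0.

W+ = 22.5, W- = 32.5, W = min = 22.5, p = 0.608900, fail to reject H0.
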